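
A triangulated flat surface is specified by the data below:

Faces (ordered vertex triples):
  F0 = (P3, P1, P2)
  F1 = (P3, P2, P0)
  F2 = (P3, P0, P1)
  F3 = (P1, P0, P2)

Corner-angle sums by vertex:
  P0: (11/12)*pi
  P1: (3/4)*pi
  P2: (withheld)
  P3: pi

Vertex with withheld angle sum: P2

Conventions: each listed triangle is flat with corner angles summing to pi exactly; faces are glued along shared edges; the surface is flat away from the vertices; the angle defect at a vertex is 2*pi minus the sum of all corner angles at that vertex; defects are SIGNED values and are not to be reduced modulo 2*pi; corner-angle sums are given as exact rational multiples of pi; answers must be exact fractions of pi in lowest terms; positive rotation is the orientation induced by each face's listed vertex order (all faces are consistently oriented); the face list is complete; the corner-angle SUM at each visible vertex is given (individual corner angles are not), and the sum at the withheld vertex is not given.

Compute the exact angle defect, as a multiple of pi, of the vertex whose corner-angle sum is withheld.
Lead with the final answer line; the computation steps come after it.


Answer: defect(P2) = (2/3)*pi

V = 4, E = 6, F = 4; chi = V - E + F = 2
Gauss-Bonnet: total defect = 2*pi*chi = 4*pi; visible defects sum to (10/3)*pi


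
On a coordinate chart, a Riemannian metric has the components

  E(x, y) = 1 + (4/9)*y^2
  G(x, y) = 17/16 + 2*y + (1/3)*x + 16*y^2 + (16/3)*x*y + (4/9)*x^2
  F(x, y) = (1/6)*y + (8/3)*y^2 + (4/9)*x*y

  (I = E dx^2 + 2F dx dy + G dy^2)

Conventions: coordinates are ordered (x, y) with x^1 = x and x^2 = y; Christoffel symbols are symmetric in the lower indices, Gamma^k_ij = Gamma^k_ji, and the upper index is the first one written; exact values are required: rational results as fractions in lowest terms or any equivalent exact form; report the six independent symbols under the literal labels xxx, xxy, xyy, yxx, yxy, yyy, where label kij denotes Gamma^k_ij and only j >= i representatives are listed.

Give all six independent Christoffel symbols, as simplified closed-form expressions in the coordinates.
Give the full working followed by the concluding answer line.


E = 1 + (4/9)*y^2; F = (1/6)*y + (8/3)*y^2 + (4/9)*x*y; G = 17/16 + 2*y + (1/3)*x + 16*y^2 + (16/3)*x*y + (4/9)*x^2
Gamma^k_ij = (1/2) g^{kl} (d_i g_jl + d_j g_il - d_l g_ij), with g^inv = (1/(EG-F^2)) [[G, -F], [-F, E]]
first partials: E_x = 0, E_y = (8/9)*y, F_x = (4/9)*y, F_y = 1/6 + (16/3)*y + (4/9)*x, G_x = 1/3 + (16/3)*y + (8/9)*x, G_y = 2 + 32*y + (16/3)*x
D = EG - F^2 = 17/16 + 2*y + (1/3)*x + (148/9)*y^2 + (16/3)*x*y + (4/9)*x^2
expanded: Gamma^x_xx = (G E_x - 2F F_x + F E_y)/(2D), Gamma^x_xy = (G E_y - F G_x)/(2D), Gamma^x_yy = (2G F_y - G G_x - F G_y)/(2D), Gamma^y_xx = (2E F_x - E E_y - F E_x)/(2D), Gamma^y_xy = (E G_x - F E_y)/(2D), Gamma^y_yy = (E G_y - 2F F_y + F G_x)/(2D); substitute and cancel common factors

Answer: Gamma_xxx = 0, Gamma_xxy = 64*y/(64*x^2 + 768*x*y + 48*x + 2368*y^2 + 288*y + 153), Gamma_xyy = 384*y/(64*x^2 + 768*x*y + 48*x + 2368*y^2 + 288*y + 153), Gamma_yxx = 0, Gamma_yxy = (64*x + 384*y + 24)/(64*x^2 + 768*x*y + 48*x + 2368*y^2 + 288*y + 153), Gamma_yyy = (384*x + 2304*y + 144)/(64*x^2 + 768*x*y + 48*x + 2368*y^2 + 288*y + 153)


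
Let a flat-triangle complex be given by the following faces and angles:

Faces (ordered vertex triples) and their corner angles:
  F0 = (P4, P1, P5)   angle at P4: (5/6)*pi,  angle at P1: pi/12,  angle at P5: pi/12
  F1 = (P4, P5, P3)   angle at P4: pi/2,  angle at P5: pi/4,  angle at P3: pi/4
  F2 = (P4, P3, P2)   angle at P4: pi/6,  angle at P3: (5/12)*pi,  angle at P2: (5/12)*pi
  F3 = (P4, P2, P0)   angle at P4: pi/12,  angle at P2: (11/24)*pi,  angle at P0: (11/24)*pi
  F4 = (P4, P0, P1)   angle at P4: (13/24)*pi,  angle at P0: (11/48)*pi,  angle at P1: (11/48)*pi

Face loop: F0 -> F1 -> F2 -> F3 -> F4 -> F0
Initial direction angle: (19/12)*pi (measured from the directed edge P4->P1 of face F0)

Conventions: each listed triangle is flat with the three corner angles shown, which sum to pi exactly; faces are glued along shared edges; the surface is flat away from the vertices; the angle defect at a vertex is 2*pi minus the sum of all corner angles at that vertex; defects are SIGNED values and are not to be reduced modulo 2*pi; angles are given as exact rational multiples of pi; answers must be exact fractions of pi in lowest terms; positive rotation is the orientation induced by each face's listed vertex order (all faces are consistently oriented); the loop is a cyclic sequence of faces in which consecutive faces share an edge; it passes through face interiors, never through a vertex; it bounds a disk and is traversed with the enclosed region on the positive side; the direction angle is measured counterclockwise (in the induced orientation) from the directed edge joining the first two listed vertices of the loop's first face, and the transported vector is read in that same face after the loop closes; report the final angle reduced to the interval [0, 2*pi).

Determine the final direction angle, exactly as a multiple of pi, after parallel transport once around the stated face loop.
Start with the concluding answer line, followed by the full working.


Answer: final direction angle = (35/24)*pi

enclosed vertex P4: corner angles sum to (17/8)*pi, defect = 2*pi - (17/8)*pi = -pi/8
transport around the loop rotates by the sum of enclosed defects; add to the initial angle mod 2*pi
final angle = (19/12)*pi - pi/8 = (35/24)*pi (mod 2*pi)


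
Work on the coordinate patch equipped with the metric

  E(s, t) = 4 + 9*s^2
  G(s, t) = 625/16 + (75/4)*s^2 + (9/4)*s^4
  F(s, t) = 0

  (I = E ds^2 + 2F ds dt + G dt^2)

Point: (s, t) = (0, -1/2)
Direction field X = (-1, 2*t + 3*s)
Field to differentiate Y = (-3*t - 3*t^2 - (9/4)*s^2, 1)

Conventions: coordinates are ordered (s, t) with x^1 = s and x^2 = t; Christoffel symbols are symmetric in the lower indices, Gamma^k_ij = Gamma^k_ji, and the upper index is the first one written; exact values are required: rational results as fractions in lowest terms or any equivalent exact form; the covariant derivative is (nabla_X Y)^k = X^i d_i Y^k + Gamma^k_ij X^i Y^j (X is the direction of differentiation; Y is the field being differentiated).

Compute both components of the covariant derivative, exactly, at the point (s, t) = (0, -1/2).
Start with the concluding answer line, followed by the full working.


Answer: (nabla_X Y)^s = 0, (nabla_X Y)^t = 0

E = 4, F = 0, G = 625/16 at the point
E_s = 0, E_t = 0, F_s = 0, F_t = 0, G_s = 0, G_t = 0
EG - F^2 = 625/4;  g^inv = (4/625) * [[625/16, 0], [0, 4]]
first-kind symbols [ij,l] = (1/2)(d_i g_jl + d_j g_il - d_l g_ij): [ss,s] = E_s/2 = 0, [ss,t] = F_s - E_t/2 = 0, [st,s] = E_t/2 = 0, [st,t] = G_s/2 = 0, [tt,s] = F_t - G_s/2 = 0, [tt,t] = G_t/2 = 0
Gamma^s_ij = (G*[ij,s] - F*[ij,t])/(EG - F^2), Gamma^t_ij = (E*[ij,t] - F*[ij,s])/(EG - F^2)
Gamma_sss = 0, Gamma_sst = 0, Gamma_stt = 0, Gamma_tss = 0, Gamma_tst = 0, Gamma_ttt = 0
X = (-1, -1), Y = (3/4, 1) at the point


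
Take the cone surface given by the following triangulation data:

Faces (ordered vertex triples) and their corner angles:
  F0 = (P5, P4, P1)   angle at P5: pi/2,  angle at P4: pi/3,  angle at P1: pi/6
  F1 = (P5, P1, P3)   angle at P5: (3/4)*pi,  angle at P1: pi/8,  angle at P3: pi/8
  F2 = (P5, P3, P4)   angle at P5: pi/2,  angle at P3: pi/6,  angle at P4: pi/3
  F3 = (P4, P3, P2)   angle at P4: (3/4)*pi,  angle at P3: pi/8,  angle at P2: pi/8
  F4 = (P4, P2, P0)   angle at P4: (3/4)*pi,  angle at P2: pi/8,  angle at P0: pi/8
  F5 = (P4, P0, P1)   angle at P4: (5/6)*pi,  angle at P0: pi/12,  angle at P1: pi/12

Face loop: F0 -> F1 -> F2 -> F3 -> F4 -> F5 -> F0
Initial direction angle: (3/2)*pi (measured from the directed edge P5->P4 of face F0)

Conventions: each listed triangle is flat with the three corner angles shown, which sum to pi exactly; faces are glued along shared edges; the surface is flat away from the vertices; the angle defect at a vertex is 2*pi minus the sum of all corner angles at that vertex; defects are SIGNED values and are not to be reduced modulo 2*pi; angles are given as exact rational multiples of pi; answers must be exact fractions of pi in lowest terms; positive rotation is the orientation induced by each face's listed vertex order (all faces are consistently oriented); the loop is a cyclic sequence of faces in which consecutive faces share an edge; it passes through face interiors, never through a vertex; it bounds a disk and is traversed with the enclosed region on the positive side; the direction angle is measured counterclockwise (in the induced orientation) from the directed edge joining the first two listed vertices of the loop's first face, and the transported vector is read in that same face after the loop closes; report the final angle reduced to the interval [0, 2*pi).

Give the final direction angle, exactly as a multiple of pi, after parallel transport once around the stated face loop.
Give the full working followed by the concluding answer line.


enclosed vertex P4: corner angles sum to 3*pi, defect = 2*pi - 3*pi = -pi
enclosed vertex P5: corner angles sum to (7/4)*pi, defect = 2*pi - (7/4)*pi = pi/4
final direction = starting direction + enclosed defect total, reduced mod 2*pi (induced orientation)
final angle = (3/2)*pi - (3/4)*pi = (3/4)*pi (mod 2*pi)

Answer: final direction angle = (3/4)*pi


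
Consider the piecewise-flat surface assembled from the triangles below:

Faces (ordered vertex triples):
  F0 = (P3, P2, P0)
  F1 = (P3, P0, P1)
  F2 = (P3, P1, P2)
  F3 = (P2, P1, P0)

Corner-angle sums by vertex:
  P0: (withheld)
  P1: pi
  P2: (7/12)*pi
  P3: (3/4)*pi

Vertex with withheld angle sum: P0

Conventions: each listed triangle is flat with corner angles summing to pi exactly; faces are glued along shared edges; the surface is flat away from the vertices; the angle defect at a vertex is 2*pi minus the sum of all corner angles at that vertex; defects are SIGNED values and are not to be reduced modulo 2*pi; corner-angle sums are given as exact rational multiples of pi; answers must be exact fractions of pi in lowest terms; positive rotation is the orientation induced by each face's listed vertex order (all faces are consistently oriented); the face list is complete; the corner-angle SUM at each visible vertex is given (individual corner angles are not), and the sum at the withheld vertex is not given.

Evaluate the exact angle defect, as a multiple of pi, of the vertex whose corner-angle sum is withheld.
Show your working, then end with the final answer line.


V = 4, E = 6, F = 4; chi = V - E + F = 2
Gauss-Bonnet: total defect = 2*pi*chi = 4*pi; visible defects sum to (11/3)*pi

Answer: defect(P0) = pi/3


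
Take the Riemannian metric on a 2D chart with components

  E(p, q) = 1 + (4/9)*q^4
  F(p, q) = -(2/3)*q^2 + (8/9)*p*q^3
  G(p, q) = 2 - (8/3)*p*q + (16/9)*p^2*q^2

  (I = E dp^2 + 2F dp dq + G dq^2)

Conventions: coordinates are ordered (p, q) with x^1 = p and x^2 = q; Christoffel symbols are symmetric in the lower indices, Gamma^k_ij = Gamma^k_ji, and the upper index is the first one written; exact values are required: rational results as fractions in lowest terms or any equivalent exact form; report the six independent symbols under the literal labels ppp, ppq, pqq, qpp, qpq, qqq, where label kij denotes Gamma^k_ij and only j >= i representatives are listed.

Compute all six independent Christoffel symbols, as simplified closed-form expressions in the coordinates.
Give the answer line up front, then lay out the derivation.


Answer: Gamma_ppp = 0, Gamma_ppq = 4*q^3/(8*p^2*q^2 - 12*p*q + 2*q^4 + 9), Gamma_pqq = 4*p*q^2/(8*p^2*q^2 - 12*p*q + 2*q^4 + 9), Gamma_qpp = 0, Gamma_qpq = (8*p*q^2 - 6*q)/(8*p^2*q^2 - 12*p*q + 2*q^4 + 9), Gamma_qqq = (8*p^2*q - 6*p)/(8*p^2*q^2 - 12*p*q + 2*q^4 + 9)

E = 1 + (4/9)*q^4; F = -(2/3)*q^2 + (8/9)*p*q^3; G = 2 - (8/3)*p*q + (16/9)*p^2*q^2
Gamma^k_ij = (1/2) g^{kl} (d_i g_jl + d_j g_il - d_l g_ij), with g^inv = (1/(EG-F^2)) [[G, -F], [-F, E]]
first partials: E_p = 0, E_q = (16/9)*q^3, F_p = (8/9)*q^3, F_q = -(4/3)*q + (8/3)*p*q^2, G_p = -(8/3)*q + (32/9)*p*q^2, G_q = -(8/3)*p + (32/9)*p^2*q
D = EG - F^2 = 2 - (8/3)*p*q + (4/9)*q^4 + (16/9)*p^2*q^2
expanded: Gamma^p_pp = (G E_p - 2F F_p + F E_q)/(2D), Gamma^p_pq = (G E_q - F G_p)/(2D), Gamma^p_qq = (2G F_q - G G_p - F G_q)/(2D), Gamma^q_pp = (2E F_p - E E_q - F E_p)/(2D), Gamma^q_pq = (E G_p - F E_q)/(2D), Gamma^q_qq = (E G_q - 2F F_q + F G_p)/(2D); substitute and cancel common factors


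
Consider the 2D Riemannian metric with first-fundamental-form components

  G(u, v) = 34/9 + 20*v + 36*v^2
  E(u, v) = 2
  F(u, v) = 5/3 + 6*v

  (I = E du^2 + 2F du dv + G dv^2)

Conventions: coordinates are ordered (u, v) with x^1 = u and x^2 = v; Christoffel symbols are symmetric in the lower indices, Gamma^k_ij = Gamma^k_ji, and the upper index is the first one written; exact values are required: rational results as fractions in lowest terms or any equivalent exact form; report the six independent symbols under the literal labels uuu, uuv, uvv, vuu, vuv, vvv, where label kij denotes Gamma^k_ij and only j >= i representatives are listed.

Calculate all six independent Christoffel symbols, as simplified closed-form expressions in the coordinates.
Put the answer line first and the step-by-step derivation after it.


Answer: Gamma_uuu = 0, Gamma_uuv = 0, Gamma_uvv = 54/(324*v^2 + 180*v + 43), Gamma_vuu = 0, Gamma_vuv = 0, Gamma_vvv = (324*v + 90)/(324*v^2 + 180*v + 43)

E = 2; F = 5/3 + 6*v; G = 34/9 + 20*v + 36*v^2
Gamma^k_ij = (1/2) g^{kl} (d_i g_jl + d_j g_il - d_l g_ij), with g^inv = (1/(EG-F^2)) [[G, -F], [-F, E]]
first partials: E_u = 0, E_v = 0, F_u = 0, F_v = 6, G_u = 0, G_v = 20 + 72*v
D = EG - F^2 = 43/9 + 20*v + 36*v^2
expanded: Gamma^u_uu = (G E_u - 2F F_u + F E_v)/(2D), Gamma^u_uv = (G E_v - F G_u)/(2D), Gamma^u_vv = (2G F_v - G G_u - F G_v)/(2D), Gamma^v_uu = (2E F_u - E E_v - F E_u)/(2D), Gamma^v_uv = (E G_u - F E_v)/(2D), Gamma^v_vv = (E G_v - 2F F_v + F G_u)/(2D); substitute and cancel common factors


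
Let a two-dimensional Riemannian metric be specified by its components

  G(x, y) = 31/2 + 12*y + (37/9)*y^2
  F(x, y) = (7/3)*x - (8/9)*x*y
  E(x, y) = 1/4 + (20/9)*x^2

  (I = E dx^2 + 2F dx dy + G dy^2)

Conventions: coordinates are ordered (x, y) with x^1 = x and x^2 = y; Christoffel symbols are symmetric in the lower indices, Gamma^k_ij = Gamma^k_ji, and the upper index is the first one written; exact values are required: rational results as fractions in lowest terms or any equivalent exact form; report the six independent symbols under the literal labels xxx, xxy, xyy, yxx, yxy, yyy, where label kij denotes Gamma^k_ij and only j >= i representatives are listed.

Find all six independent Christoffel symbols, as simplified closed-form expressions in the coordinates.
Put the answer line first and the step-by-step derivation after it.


Answer: Gamma_xxx = (5408*x*y^2 + 19968*x*y + 18792*x)/(5408*x^2*y^2 + 19968*x^2*y + 18792*x^2 + 666*y^2 + 1944*y + 2511), Gamma_xxy = 0, Gamma_xyy = (-9672*x*y - 18000*x)/(5408*x^2*y^2 + 19968*x^2*y + 18792*x^2 + 666*y^2 + 1944*y + 2511), Gamma_yxx = (378 - 144*y)/(5408*x^2*y^2 + 19968*x^2*y + 18792*x^2 + 666*y^2 + 1944*y + 2511), Gamma_yxy = 0, Gamma_yyy = (5408*x^2*y + 9984*x^2 + 666*y + 972)/(5408*x^2*y^2 + 19968*x^2*y + 18792*x^2 + 666*y^2 + 1944*y + 2511)

E = 1/4 + (20/9)*x^2; F = (7/3)*x - (8/9)*x*y; G = 31/2 + 12*y + (37/9)*y^2
Gamma^k_ij = (1/2) g^{kl} (d_i g_jl + d_j g_il - d_l g_ij), with g^inv = (1/(EG-F^2)) [[G, -F], [-F, E]]
first partials: E_x = (40/9)*x, E_y = 0, F_x = 7/3 - (8/9)*y, F_y = -(8/9)*x, G_x = 0, G_y = 12 + (74/9)*y
D = EG - F^2 = 31/8 + 3*y + (37/36)*y^2 + 29*x^2 + (832/27)*x^2*y + (676/81)*x^2*y^2
expanded: Gamma^x_xx = (G E_x - 2F F_x + F E_y)/(2D), Gamma^x_xy = (G E_y - F G_x)/(2D), Gamma^x_yy = (2G F_y - G G_x - F G_y)/(2D), Gamma^y_xx = (2E F_x - E E_y - F E_x)/(2D), Gamma^y_xy = (E G_x - F E_y)/(2D), Gamma^y_yy = (E G_y - 2F F_y + F G_x)/(2D); substitute and cancel common factors


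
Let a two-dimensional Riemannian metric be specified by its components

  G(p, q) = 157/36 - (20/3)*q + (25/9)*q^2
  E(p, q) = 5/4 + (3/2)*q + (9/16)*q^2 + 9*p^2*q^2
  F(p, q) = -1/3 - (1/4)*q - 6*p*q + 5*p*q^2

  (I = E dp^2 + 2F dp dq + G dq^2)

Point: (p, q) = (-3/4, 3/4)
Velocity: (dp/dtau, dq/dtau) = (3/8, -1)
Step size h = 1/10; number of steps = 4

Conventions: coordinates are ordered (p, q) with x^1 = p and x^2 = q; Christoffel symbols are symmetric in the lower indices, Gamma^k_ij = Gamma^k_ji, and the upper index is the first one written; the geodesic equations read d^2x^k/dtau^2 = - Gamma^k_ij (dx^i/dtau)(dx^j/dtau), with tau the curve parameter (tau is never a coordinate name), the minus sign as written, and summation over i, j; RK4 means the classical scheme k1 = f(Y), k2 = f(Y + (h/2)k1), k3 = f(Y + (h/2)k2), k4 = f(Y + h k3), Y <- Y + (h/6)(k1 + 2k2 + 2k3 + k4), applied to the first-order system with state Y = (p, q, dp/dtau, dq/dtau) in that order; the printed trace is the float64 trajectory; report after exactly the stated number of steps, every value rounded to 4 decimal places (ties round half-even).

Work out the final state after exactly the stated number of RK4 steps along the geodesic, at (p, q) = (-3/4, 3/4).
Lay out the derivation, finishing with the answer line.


f(Y) = (dp/dtau, dq/dtau, -Gamma^p_ij Y'^i Y'^j, -Gamma^q_ij Y'^i Y'^j) with the Gammas evaluated at the stage position; h = 0.100000; intermediate values shown to 6 dp
step 0: p = -0.7500, q = 0.7500, dp/dtau = 0.3750, dq/dtau = -1.0000
step 1:
  k1: at (p, q) = (-0.750000, 0.750000), (dp/dtau, dq/dtau) = (0.375000, -1.000000); Gamma_ppp = 0.318047, Gamma_ppq = 1.006132, Gamma_pqq = -0.074317, Gamma_qpp = -7.463237, Gamma_qpq = -0.811335, Gamma_qqq = -1.293455; k1 = (0.375000, -1.000000, 0.784190, 1.734471)
  k2: at (p, q) = (-0.731250, 0.700000), (dp/dtau, dq/dtau) = (0.414210, -0.913276); Gamma_ppp = 0.309277, Gamma_ppq = 1.032592, Gamma_pqq = 0.007709, Gamma_qpp = -6.158927, Gamma_qpq = -0.754573, Gamma_qqq = -1.321423; k2 = (0.414210, -0.913276, 0.721741, 1.587957)
  k3: at (p, q) = (-0.729290, 0.704336), (dp/dtau, dq/dtau) = (0.411087, -0.920602); Gamma_ppp = 0.301465, Gamma_ppq = 1.026405, Gamma_pqq = -0.000780, Gamma_qpp = -6.222390, Gamma_qpq = -0.751053, Gamma_qqq = -1.318798; k3 = (0.411087, -0.920602, 0.726596, 1.600761)
  k4: at (p, q) = (-0.708891, 0.657940), (dp/dtau, dq/dtau) = (0.447660, -0.839924); Gamma_ppp = 0.270272, Gamma_ppq = 1.039679, Gamma_pqq = 0.081057, Gamma_qpp = -5.169528, Gamma_qpq = -0.676710, Gamma_qqq = -1.331717; k4 = (0.447660, -0.839924, 0.670493, 1.466573)
  Y <- Y + (h/6)(k1 + 2k2 + 2k3 + k4): p = -0.7088, q = 0.6582, dp/dtau = 0.4475, dq/dtau = -0.8404
step 2:
  k1: at (p, q) = (-0.708779, 0.658205), (dp/dtau, dq/dtau) = (0.447523, -0.840359); Gamma_ppp = 0.269925, Gamma_ppq = 1.039332, Gamma_pqq = 0.080486, Gamma_qpp = -5.172945, Gamma_qpq = -0.676612, Gamma_qqq = -1.331598; k1 = (0.447523, -0.840359, 0.670844, 1.467477)
  k2: at (p, q) = (-0.686403, 0.616187), (dp/dtau, dq/dtau) = (0.481065, -0.766985); Gamma_ppp = 0.224441, Gamma_ppq = 1.038793, Gamma_pqq = 0.158344, Gamma_qpp = -4.339732, Gamma_qpq = -0.593505, Gamma_qqq = -1.330414; k2 = (0.481065, -0.766985, 0.621476, 1.348982)
  k3: at (p, q) = (-0.684726, 0.619856), (dp/dtau, dq/dtau) = (0.478596, -0.772910); Gamma_ppp = 0.220465, Gamma_ppq = 1.034207, Gamma_pqq = 0.149729, Gamma_qpp = -4.379599, Gamma_qpq = -0.592792, Gamma_qqq = -1.329254; k3 = (0.478596, -0.772910, 0.625186, 1.358687)
  k4: at (p, q) = (-0.660919, 0.580914), (dp/dtau, dq/dtau) = (0.510041, -0.704490); Gamma_ppp = 0.170884, Gamma_ppq = 1.023178, Gamma_pqq = 0.222989, Gamma_qpp = -3.703348, Gamma_qpq = -0.509449, Gamma_qqq = -1.317195; k4 = (0.510041, -0.704490, 0.580169, 1.251019)
  Y <- Y + (h/6)(k1 + 2k2 + 2k3 + k4): p = -0.6608, q = 0.5811, dp/dtau = 0.5099, dq/dtau = -0.7048
step 3:
  k1: at (p, q) = (-0.660831, 0.581128), (dp/dtau, dq/dtau) = (0.509928, -0.704795); Gamma_ppp = 0.170718, Gamma_ppq = 1.022946, Gamma_pqq = 0.222457, Gamma_qpp = -3.705426, Gamma_qpq = -0.509463, Gamma_qqq = -1.317163; k1 = (0.509928, -0.704795, 0.580390, 1.251595)
  k2: at (p, q) = (-0.635335, 0.545888), (dp/dtau, dq/dtau) = (0.538948, -0.642215); Gamma_ppp = 0.120407, Gamma_ppq = 1.002015, Gamma_pqq = 0.287710, Gamma_qpp = -3.165661, Gamma_qpq = -0.429677, Gamma_qqq = -1.295906; k2 = (0.538948, -0.642215, 0.539999, 1.156557)
  k3: at (p, q) = (-0.633884, 0.549017), (dp/dtau, dq/dtau) = (0.536928, -0.646967); Gamma_ppp = 0.118128, Gamma_ppq = 0.998741, Gamma_pqq = 0.279380, Gamma_qpp = -3.191529, Gamma_qpq = -0.429918, Gamma_qqq = -1.295791; k3 = (0.536928, -0.646967, 0.542881, 1.163781)
  k4: at (p, q) = (-0.607138, 0.516431), (dp/dtau, dq/dtau) = (0.564216, -0.588417); Gamma_ppp = 0.071231, Gamma_ppq = 0.971090, Gamma_pqq = 0.336633, Gamma_qpp = -2.749883, Gamma_qpq = -0.356582, Gamma_qqq = -1.268107; k4 = (0.564216, -0.588417, 0.505563, 1.077694)
  Y <- Y + (h/6)(k1 + 2k2 + 2k3 + k4): p = -0.6071, q = 0.5166, dp/dtau = 0.5641, dq/dtau = -0.5886
step 4:
  k1: at (p, q) = (-0.607066, 0.516602), (dp/dtau, dq/dtau) = (0.564123, -0.588629); Gamma_ppp = 0.071134, Gamma_ppq = 0.970939, Gamma_pqq = 0.336165, Gamma_qpp = -2.751156, Gamma_qpq = -0.356616, Gamma_qqq = -1.268127; k1 = (0.564123, -0.588629, 0.505705, 1.078065)
  k2: at (p, q) = (-0.578860, 0.487170), (dp/dtau, dq/dtau) = (0.589409, -0.534725); Gamma_ppp = 0.028521, Gamma_ppq = 0.937522, Gamma_pqq = 0.382607, Gamma_qpp = -2.394954, Gamma_qpq = -0.290885, Gamma_qqq = -1.235779; k2 = (0.589409, -0.534725, 0.471653, 1.002004)
  k3: at (p, q) = (-0.577596, 0.489866), (dp/dtau, dq/dtau) = (0.587706, -0.538528); Gamma_ppp = 0.026975, Gamma_ppq = 0.935214, Gamma_pqq = 0.374851, Gamma_qpp = -2.412455, Gamma_qpq = -0.291321, Gamma_qqq = -1.236339; k3 = (0.587706, -0.538528, 0.473955, 1.007408)
  k4: at (p, q) = (-0.548295, 0.462749), (dp/dtau, dq/dtau) = (0.611519, -0.487888); Gamma_ppp = -0.010069, Gamma_ppq = 0.898618, Gamma_pqq = 0.411034, Gamma_qpp = -2.118317, Gamma_qpq = -0.233555, Gamma_qqq = -1.201423; k4 = (0.611519, -0.487888, 0.442135, 0.938772)
  Y <- Y + (h/6)(k1 + 2k2 + 2k3 + k4): p = -0.5482, q = 0.4629, dp/dtau = 0.6114, dq/dtau = -0.4880

Answer: p = -0.5482, q = 0.4629, dp/dtau = 0.6114, dq/dtau = -0.4880


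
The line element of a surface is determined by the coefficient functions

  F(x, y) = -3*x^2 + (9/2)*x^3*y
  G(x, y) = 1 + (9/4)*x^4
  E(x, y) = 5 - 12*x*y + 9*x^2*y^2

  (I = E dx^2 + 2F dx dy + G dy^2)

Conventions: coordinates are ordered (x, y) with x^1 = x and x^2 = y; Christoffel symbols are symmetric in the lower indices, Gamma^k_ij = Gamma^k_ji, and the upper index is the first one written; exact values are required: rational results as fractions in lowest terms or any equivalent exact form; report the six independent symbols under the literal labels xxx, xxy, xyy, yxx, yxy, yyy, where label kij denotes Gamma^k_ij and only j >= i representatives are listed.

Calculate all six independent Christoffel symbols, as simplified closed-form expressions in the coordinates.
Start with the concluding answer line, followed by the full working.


Answer: Gamma_xxx = (36*x*y^2 - 24*y)/(9*x^4 + 36*x^2*y^2 - 48*x*y + 20), Gamma_xxy = (36*x^2*y - 24*x)/(9*x^4 + 36*x^2*y^2 - 48*x*y + 20), Gamma_xyy = 0, Gamma_yxx = 18*x^2*y/(9*x^4 + 36*x^2*y^2 - 48*x*y + 20), Gamma_yxy = 18*x^3/(9*x^4 + 36*x^2*y^2 - 48*x*y + 20), Gamma_yyy = 0

E = 5 - 12*x*y + 9*x^2*y^2; F = -3*x^2 + (9/2)*x^3*y; G = 1 + (9/4)*x^4
Gamma^k_ij = (1/2) g^{kl} (d_i g_jl + d_j g_il - d_l g_ij), with g^inv = (1/(EG-F^2)) [[G, -F], [-F, E]]
first partials: E_x = -12*y + 18*x*y^2, E_y = -12*x + 18*x^2*y, F_x = -6*x + (27/2)*x^2*y, F_y = (9/2)*x^3, G_x = 9*x^3, G_y = 0
D = EG - F^2 = 5 - 12*x*y + 9*x^2*y^2 + (9/4)*x^4
expanded: Gamma^x_xx = (G E_x - 2F F_x + F E_y)/(2D), Gamma^x_xy = (G E_y - F G_x)/(2D), Gamma^x_yy = (2G F_y - G G_x - F G_y)/(2D), Gamma^y_xx = (2E F_x - E E_y - F E_x)/(2D), Gamma^y_xy = (E G_x - F E_y)/(2D), Gamma^y_yy = (E G_y - 2F F_y + F G_x)/(2D); substitute and cancel common factors


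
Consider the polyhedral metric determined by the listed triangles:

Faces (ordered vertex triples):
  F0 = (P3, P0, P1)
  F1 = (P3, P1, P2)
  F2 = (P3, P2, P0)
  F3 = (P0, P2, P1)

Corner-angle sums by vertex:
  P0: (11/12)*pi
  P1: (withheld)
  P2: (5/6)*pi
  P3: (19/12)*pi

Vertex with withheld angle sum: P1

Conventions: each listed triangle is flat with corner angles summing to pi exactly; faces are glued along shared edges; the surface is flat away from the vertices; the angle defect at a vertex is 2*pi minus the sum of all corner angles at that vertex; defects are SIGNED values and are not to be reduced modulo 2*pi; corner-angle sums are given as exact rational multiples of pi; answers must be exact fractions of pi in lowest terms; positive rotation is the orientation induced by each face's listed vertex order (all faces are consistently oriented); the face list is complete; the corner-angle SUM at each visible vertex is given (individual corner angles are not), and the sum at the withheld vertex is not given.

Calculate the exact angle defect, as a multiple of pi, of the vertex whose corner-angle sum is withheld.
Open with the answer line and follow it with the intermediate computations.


Answer: defect(P1) = (4/3)*pi

V = 4, E = 6, F = 4; chi = V - E + F = 2
Gauss-Bonnet: total defect = 2*pi*chi = 4*pi; visible defects sum to (8/3)*pi


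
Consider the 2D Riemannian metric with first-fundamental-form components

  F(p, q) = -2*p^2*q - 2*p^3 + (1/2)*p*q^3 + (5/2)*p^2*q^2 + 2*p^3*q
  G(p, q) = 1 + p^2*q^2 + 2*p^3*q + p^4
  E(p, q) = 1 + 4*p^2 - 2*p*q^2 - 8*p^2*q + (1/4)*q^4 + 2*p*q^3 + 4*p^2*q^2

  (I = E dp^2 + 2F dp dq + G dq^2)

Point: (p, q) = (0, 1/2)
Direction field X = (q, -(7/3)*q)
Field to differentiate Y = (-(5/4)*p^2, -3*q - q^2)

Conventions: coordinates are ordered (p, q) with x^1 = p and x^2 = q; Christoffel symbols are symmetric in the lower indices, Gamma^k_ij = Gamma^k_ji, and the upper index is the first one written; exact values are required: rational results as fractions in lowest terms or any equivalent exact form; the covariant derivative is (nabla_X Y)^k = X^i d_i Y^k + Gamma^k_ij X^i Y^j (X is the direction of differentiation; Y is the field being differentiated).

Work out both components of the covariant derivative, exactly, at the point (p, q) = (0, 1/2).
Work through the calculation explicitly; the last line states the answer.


E = 65/64, F = 0, G = 1 at the point
E_p = -1/4, E_q = 1/8, F_p = 1/16, F_q = 0, G_p = 0, G_q = 0
EG - F^2 = 65/64;  g^inv = (64/65) * [[1, 0], [0, 65/64]]
first-kind symbols [ij,l] = (1/2)(d_i g_jl + d_j g_il - d_l g_ij): [pp,p] = E_p/2 = -1/8, [pp,q] = F_p - E_q/2 = 0, [pq,p] = E_q/2 = 1/16, [pq,q] = G_p/2 = 0, [qq,p] = F_q - G_p/2 = 0, [qq,q] = G_q/2 = 0
Gamma^p_ij = (G*[ij,p] - F*[ij,q])/(EG - F^2), Gamma^q_ij = (E*[ij,q] - F*[ij,p])/(EG - F^2)
Gamma_ppp = -8/65, Gamma_ppq = 4/65, Gamma_pqq = 0, Gamma_qpp = 0, Gamma_qpq = 0, Gamma_qqq = 0
X = (1/2, -7/6), Y = (0, -7/4) at the point

Answer: (nabla_X Y)^p = -7/130, (nabla_X Y)^q = 14/3


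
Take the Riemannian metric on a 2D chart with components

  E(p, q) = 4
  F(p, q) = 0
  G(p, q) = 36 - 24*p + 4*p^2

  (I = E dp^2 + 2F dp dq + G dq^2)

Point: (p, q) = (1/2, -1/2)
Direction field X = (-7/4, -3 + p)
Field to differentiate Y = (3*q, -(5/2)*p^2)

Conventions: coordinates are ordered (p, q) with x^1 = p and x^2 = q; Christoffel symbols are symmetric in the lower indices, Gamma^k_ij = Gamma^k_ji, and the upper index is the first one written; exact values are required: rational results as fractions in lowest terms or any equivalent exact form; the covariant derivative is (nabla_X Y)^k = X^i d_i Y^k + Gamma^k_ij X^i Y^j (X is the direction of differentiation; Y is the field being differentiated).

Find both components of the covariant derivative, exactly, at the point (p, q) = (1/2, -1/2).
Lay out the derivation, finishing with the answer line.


E = 4, F = 0, G = 25 at the point
E_p = 0, E_q = 0, F_p = 0, F_q = 0, G_p = -20, G_q = 0
EG - F^2 = 100;  g^inv = (1/100) * [[25, 0], [0, 4]]
first-kind symbols [ij,l] = (1/2)(d_i g_jl + d_j g_il - d_l g_ij): [pp,p] = E_p/2 = 0, [pp,q] = F_p - E_q/2 = 0, [pq,p] = E_q/2 = 0, [pq,q] = G_p/2 = -10, [qq,p] = F_q - G_p/2 = 10, [qq,q] = G_q/2 = 0
Gamma^p_ij = (G*[ij,p] - F*[ij,q])/(EG - F^2), Gamma^q_ij = (E*[ij,q] - F*[ij,p])/(EG - F^2)
Gamma_ppp = 0, Gamma_ppq = 0, Gamma_pqq = 5/2, Gamma_qpp = 0, Gamma_qpq = -2/5, Gamma_qqq = 0
X = (-7/4, -5/2), Y = (-3/2, -5/8) at the point

Answer: (nabla_X Y)^p = -115/32, (nabla_X Y)^q = 39/16


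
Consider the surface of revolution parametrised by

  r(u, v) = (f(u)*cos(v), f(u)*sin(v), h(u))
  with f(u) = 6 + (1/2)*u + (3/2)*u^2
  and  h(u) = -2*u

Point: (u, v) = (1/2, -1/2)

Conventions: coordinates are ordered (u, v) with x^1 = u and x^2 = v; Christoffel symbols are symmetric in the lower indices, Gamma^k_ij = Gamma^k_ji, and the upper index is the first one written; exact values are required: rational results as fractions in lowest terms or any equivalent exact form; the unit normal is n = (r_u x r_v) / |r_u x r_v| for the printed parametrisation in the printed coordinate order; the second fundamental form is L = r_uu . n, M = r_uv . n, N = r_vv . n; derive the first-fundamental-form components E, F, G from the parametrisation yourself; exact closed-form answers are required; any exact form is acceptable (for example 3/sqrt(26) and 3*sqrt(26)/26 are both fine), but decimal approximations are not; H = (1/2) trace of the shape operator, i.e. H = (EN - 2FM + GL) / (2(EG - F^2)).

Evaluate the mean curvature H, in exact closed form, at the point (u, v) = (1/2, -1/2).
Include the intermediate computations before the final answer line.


f = 53/8, f' = 2, f'' = 3, h' = -2, h'' = 0
E = 8, F = 0, G = 2809/64; answer radicand W^2 = 8
unnormalised second-form numerators: l = 6, m = 0, n = -53/4; L = l/sqrt(8), and similarly M = m/sqrt(W^2), N = n/sqrt(W^2)
H = (E*n - 2*F*m + G*l) / (2*(EG - F^2)*sqrt(W^2)); E*n - 2*F*m + G*l = 5035/32, EG - F^2 = 2809/8, so H = (95/424)/sqrt(8)

Answer: H = 95*sqrt(2)/1696


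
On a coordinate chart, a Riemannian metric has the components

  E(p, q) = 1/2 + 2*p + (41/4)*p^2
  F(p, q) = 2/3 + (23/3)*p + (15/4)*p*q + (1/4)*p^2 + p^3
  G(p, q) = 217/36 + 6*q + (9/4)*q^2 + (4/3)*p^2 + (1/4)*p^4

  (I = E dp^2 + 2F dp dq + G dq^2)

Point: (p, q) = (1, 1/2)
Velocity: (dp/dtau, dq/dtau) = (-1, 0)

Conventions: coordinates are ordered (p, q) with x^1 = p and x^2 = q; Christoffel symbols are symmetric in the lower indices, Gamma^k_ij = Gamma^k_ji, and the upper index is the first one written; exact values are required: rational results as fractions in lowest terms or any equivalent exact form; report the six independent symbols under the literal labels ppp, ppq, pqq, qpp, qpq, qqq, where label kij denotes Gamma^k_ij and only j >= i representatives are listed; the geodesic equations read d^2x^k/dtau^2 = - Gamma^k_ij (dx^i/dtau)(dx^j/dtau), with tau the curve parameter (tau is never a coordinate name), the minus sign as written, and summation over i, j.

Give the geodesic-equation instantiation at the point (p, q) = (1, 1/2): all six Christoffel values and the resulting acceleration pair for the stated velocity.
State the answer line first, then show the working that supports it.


Answer: Gamma_ppp = -6835/3217, Gamma_ppq = -6050/3217, Gamma_pqq = -22334/9651, Gamma_qpp = 10764/3217, Gamma_qpq = 6732/3217, Gamma_qqq = 8822/3217; accelerations (d^2p/dtau^2, d^2q/dtau^2) = (6835/3217, -10764/3217)

E = 51/4, F = 275/24, G = 1609/144 at the point
E_p = 45/2, E_q = 0, F_p = 313/24, F_q = 15/4, G_p = 11/3, G_q = 33/4
EG - F^2 = 3217/288;  g^inv = (288/3217) * [[1609/144, -275/24], [-275/24, 51/4]]
first-kind symbols [ij,l] = (1/2)(d_i g_jl + d_j g_il - d_l g_ij): [pp,p] = E_p/2 = 45/4, [pp,q] = F_p - E_q/2 = 313/24, [pq,p] = E_q/2 = 0, [pq,q] = G_p/2 = 11/6, [qq,p] = F_q - G_p/2 = 23/12, [qq,q] = G_q/2 = 33/8
Gamma^p_ij = (G*[ij,p] - F*[ij,q])/(EG - F^2), Gamma^q_ij = (E*[ij,q] - F*[ij,p])/(EG - F^2)
Gamma_ppp = -6835/3217, Gamma_ppq = -6050/3217, Gamma_pqq = -22334/9651, Gamma_qpp = 10764/3217, Gamma_qpq = 6732/3217, Gamma_qqq = 8822/3217
d^2p/dtau^2 = -(Gamma_ppp*(-1)^2 + 2*Gamma_ppq*(-1)*(0) + Gamma_pqq*(0)^2) = 6835/3217
d^2q/dtau^2 = -(Gamma_qpp*(-1)^2 + 2*Gamma_qpq*(-1)*(0) + Gamma_qqq*(0)^2) = -10764/3217


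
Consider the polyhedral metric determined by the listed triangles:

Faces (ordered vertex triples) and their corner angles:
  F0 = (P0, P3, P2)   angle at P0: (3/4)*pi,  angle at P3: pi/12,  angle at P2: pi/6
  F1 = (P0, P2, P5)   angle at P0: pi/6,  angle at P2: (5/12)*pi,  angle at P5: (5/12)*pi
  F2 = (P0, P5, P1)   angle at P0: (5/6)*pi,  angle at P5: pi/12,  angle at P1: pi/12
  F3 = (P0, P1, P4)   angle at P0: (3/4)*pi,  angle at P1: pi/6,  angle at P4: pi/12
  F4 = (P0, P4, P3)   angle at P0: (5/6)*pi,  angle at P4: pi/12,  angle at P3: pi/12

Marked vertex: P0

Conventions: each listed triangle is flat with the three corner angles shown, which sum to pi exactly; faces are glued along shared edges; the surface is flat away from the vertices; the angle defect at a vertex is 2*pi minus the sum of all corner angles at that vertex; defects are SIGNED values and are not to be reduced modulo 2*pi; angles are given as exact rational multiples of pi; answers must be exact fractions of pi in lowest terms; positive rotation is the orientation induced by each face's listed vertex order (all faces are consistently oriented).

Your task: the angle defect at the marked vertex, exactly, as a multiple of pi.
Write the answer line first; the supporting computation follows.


Answer: defect(P0) = (-4/3)*pi

Sum of corner angles at P0: (10/3)*pi
defect = 2*pi - (10/3)*pi


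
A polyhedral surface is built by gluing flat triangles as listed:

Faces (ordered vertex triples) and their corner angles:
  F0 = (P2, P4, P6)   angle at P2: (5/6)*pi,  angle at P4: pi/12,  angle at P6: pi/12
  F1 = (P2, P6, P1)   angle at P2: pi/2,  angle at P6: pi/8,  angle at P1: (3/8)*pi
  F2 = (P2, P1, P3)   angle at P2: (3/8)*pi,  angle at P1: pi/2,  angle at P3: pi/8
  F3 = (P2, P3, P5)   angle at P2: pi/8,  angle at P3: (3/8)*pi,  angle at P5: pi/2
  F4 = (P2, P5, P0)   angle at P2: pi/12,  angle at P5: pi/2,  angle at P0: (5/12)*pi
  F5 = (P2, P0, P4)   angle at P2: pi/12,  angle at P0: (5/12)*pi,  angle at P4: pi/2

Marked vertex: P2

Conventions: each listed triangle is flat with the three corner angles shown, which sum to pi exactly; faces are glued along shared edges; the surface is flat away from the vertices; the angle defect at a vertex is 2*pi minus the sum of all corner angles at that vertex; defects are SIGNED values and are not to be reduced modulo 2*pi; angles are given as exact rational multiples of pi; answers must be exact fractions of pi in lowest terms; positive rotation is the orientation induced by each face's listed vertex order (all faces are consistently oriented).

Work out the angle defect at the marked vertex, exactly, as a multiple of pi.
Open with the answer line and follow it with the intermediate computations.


Answer: defect(P2) = 0

Sum of corner angles at P2: 2*pi
defect = 2*pi - 2*pi


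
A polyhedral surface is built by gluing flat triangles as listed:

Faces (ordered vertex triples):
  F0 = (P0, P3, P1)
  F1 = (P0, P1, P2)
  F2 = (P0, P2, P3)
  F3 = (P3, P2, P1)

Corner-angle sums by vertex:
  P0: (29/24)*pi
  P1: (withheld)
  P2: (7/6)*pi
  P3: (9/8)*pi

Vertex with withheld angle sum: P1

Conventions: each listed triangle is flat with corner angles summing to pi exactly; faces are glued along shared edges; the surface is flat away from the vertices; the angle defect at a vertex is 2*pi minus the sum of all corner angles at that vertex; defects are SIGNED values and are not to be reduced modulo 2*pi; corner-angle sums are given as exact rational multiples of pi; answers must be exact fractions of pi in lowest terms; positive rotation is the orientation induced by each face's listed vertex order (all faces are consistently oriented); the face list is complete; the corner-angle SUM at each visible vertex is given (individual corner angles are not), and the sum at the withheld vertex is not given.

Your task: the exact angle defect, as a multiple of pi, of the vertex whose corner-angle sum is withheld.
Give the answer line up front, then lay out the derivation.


Answer: defect(P1) = (3/2)*pi

V = 4, E = 6, F = 4; chi = V - E + F = 2
Gauss-Bonnet: total defect = 2*pi*chi = 4*pi; visible defects sum to (5/2)*pi


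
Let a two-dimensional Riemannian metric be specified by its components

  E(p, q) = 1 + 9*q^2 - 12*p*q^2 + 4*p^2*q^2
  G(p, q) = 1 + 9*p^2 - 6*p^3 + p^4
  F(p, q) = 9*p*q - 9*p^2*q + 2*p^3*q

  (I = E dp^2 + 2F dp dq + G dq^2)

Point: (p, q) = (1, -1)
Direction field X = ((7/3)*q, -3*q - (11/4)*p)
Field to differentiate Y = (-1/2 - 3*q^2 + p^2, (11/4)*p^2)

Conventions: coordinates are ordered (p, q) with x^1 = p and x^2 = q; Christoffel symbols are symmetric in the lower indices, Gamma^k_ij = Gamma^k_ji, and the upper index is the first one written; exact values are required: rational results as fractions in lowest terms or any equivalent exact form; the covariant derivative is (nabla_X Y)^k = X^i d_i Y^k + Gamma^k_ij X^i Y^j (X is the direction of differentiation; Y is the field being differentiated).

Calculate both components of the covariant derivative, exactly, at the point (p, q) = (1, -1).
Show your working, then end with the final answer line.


E = 2, F = -2, G = 5 at the point
E_p = -4, E_q = -2, F_p = 3, F_q = 2, G_p = 4, G_q = 0
EG - F^2 = 6;  g^inv = (1/6) * [[5, 2], [2, 2]]
first-kind symbols [ij,l] = (1/2)(d_i g_jl + d_j g_il - d_l g_ij): [pp,p] = E_p/2 = -2, [pp,q] = F_p - E_q/2 = 4, [pq,p] = E_q/2 = -1, [pq,q] = G_p/2 = 2, [qq,p] = F_q - G_p/2 = 0, [qq,q] = G_q/2 = 0
Gamma^p_ij = (G*[ij,p] - F*[ij,q])/(EG - F^2), Gamma^q_ij = (E*[ij,q] - F*[ij,p])/(EG - F^2)
Gamma_ppp = -1/3, Gamma_ppq = -1/6, Gamma_pqq = 0, Gamma_qpp = 2/3, Gamma_qpq = 1/3, Gamma_qqq = 0
X = (-7/3, 1/4), Y = (-5/2, 11/4) at the point

Answer: (nabla_X Y)^p = -63/16, (nabla_X Y)^q = -271/24


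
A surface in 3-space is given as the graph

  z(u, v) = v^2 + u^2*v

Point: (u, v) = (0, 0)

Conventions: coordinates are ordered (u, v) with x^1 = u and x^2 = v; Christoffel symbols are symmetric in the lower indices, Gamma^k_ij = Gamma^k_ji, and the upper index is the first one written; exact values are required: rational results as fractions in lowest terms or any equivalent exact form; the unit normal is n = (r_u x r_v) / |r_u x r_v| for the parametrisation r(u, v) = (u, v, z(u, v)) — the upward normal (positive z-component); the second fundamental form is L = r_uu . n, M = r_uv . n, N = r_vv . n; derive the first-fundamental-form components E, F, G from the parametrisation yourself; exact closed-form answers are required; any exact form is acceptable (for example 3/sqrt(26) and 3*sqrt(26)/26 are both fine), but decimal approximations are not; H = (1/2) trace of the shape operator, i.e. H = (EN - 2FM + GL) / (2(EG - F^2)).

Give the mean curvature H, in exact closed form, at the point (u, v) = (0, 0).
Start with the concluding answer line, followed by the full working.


Answer: H = 1

z_u = 0, z_v = 0, z_uu = 0, z_uv = 0, z_vv = 2
E = 1, F = 0, G = 1; answer radicand W^2 = 1
unnormalised second-form numerators: l = 0, m = 0, n = 2; L = l/sqrt(1), and similarly M = m/sqrt(W^2), N = n/sqrt(W^2)
H = (E*n - 2*F*m + G*l) / (2*(EG - F^2)*sqrt(W^2)); E*n - 2*F*m + G*l = 2, EG - F^2 = 1, so H = (1)/sqrt(1)


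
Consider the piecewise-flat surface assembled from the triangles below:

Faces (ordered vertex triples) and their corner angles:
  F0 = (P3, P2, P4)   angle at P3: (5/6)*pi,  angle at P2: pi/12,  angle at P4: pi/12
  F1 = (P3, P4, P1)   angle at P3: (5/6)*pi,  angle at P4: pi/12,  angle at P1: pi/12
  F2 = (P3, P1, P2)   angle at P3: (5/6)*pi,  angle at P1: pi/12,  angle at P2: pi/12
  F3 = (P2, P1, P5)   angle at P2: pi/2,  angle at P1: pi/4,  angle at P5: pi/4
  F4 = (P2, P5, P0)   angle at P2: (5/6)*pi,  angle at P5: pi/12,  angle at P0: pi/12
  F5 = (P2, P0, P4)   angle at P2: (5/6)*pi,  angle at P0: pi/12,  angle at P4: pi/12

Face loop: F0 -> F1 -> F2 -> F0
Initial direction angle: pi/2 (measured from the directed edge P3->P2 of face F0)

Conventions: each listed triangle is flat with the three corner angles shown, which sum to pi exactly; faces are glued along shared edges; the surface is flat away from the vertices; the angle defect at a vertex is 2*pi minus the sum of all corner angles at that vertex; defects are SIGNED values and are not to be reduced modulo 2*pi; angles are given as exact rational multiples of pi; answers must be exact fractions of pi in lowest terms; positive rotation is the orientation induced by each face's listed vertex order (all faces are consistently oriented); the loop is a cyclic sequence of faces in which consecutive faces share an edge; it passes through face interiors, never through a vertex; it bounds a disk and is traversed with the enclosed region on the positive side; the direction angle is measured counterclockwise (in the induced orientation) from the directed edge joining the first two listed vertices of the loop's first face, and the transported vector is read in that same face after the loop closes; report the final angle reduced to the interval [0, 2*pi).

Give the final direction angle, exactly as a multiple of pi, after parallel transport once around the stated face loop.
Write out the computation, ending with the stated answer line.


enclosed vertex P3: corner angles sum to (5/2)*pi, defect = 2*pi - (5/2)*pi = -pi/2
the final direction is the initial angle plus the enclosed defects, taken mod 2*pi in the induced orientation
final angle = pi/2 - pi/2 = 0 (mod 2*pi)

Answer: final direction angle = 0
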